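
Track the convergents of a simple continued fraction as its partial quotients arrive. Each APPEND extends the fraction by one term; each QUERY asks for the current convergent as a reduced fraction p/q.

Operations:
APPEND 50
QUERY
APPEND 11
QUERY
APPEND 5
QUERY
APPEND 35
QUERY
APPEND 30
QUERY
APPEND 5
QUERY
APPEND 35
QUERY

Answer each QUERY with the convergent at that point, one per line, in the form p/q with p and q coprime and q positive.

APPEND 50: p_0 = 50·1 + 0 = 50, q_0 = 50·0 + 1 = 1 → 50/1
APPEND 11: p_1 = 11·50 + 1 = 551, q_1 = 11·1 + 0 = 11 → 551/11
APPEND 5: p_2 = 5·551 + 50 = 2805, q_2 = 5·11 + 1 = 56 → 2805/56
APPEND 35: p_3 = 35·2805 + 551 = 98726, q_3 = 35·56 + 11 = 1971 → 98726/1971
APPEND 30: p_4 = 30·98726 + 2805 = 2964585, q_4 = 30·1971 + 56 = 59186 → 2964585/59186
APPEND 5: p_5 = 5·2964585 + 98726 = 14921651, q_5 = 5·59186 + 1971 = 297901 → 14921651/297901
APPEND 35: p_6 = 35·14921651 + 2964585 = 525222370, q_6 = 35·297901 + 59186 = 10485721 → 525222370/10485721

50/1
551/11
2805/56
98726/1971
2964585/59186
14921651/297901
525222370/10485721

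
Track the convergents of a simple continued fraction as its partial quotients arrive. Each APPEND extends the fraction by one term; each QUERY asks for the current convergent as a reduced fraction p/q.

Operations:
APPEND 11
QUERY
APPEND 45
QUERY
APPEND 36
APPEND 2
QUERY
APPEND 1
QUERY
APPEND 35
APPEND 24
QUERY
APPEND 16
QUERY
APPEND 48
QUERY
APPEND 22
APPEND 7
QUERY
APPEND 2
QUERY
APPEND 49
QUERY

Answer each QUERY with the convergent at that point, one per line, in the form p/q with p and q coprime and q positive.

APPEND 11: p_0 = 11·1 + 0 = 11, q_0 = 11·0 + 1 = 1 → 11/1
APPEND 45: p_1 = 45·11 + 1 = 496, q_1 = 45·1 + 0 = 45 → 496/45
APPEND 36: p_2 = 36·496 + 11 = 17867, q_2 = 36·45 + 1 = 1621 → 17867/1621
APPEND 2: p_3 = 2·17867 + 496 = 36230, q_3 = 2·1621 + 45 = 3287 → 36230/3287
APPEND 1: p_4 = 1·36230 + 17867 = 54097, q_4 = 1·3287 + 1621 = 4908 → 54097/4908
APPEND 35: p_5 = 35·54097 + 36230 = 1929625, q_5 = 35·4908 + 3287 = 175067 → 1929625/175067
APPEND 24: p_6 = 24·1929625 + 54097 = 46365097, q_6 = 24·175067 + 4908 = 4206516 → 46365097/4206516
APPEND 16: p_7 = 16·46365097 + 1929625 = 743771177, q_7 = 16·4206516 + 175067 = 67479323 → 743771177/67479323
APPEND 48: p_8 = 48·743771177 + 46365097 = 35747381593, q_8 = 48·67479323 + 4206516 = 3243214020 → 35747381593/3243214020
APPEND 22: p_9 = 22·35747381593 + 743771177 = 787186166223, q_9 = 22·3243214020 + 67479323 = 71418187763 → 787186166223/71418187763
APPEND 7: p_10 = 7·787186166223 + 35747381593 = 5546050545154, q_10 = 7·71418187763 + 3243214020 = 503170528361 → 5546050545154/503170528361
APPEND 2: p_11 = 2·5546050545154 + 787186166223 = 11879287256531, q_11 = 2·503170528361 + 71418187763 = 1077759244485 → 11879287256531/1077759244485
APPEND 49: p_12 = 49·11879287256531 + 5546050545154 = 587631126115173, q_12 = 49·1077759244485 + 503170528361 = 53313373508126 → 587631126115173/53313373508126

11/1
496/45
36230/3287
54097/4908
46365097/4206516
743771177/67479323
35747381593/3243214020
5546050545154/503170528361
11879287256531/1077759244485
587631126115173/53313373508126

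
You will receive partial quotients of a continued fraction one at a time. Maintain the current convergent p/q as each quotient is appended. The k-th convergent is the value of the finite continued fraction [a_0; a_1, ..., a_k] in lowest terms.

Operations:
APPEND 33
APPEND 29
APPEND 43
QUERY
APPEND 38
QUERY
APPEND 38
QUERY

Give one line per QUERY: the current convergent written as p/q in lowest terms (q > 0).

41227/1248
1567584/47453
59609419/1804462

APPEND 33: p_0 = 33·1 + 0 = 33, q_0 = 33·0 + 1 = 1 → 33/1
APPEND 29: p_1 = 29·33 + 1 = 958, q_1 = 29·1 + 0 = 29 → 958/29
APPEND 43: p_2 = 43·958 + 33 = 41227, q_2 = 43·29 + 1 = 1248 → 41227/1248
APPEND 38: p_3 = 38·41227 + 958 = 1567584, q_3 = 38·1248 + 29 = 47453 → 1567584/47453
APPEND 38: p_4 = 38·1567584 + 41227 = 59609419, q_4 = 38·47453 + 1248 = 1804462 → 59609419/1804462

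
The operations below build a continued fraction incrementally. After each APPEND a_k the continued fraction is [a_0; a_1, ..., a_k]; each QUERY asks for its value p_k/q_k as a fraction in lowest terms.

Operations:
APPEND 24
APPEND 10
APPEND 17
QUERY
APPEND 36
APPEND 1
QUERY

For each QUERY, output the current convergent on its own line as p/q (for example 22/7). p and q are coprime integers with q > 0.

4121/171
152718/6337

APPEND 24: p_0 = 24·1 + 0 = 24, q_0 = 24·0 + 1 = 1 → 24/1
APPEND 10: p_1 = 10·24 + 1 = 241, q_1 = 10·1 + 0 = 10 → 241/10
APPEND 17: p_2 = 17·241 + 24 = 4121, q_2 = 17·10 + 1 = 171 → 4121/171
APPEND 36: p_3 = 36·4121 + 241 = 148597, q_3 = 36·171 + 10 = 6166 → 148597/6166
APPEND 1: p_4 = 1·148597 + 4121 = 152718, q_4 = 1·6166 + 171 = 6337 → 152718/6337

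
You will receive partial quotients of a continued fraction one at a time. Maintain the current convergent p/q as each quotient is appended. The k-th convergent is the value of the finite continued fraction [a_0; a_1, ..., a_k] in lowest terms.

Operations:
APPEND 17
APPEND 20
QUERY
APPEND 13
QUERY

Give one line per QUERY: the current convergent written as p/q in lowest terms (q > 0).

APPEND 17: p_0 = 17·1 + 0 = 17, q_0 = 17·0 + 1 = 1 → 17/1
APPEND 20: p_1 = 20·17 + 1 = 341, q_1 = 20·1 + 0 = 20 → 341/20
APPEND 13: p_2 = 13·341 + 17 = 4450, q_2 = 13·20 + 1 = 261 → 4450/261

341/20
4450/261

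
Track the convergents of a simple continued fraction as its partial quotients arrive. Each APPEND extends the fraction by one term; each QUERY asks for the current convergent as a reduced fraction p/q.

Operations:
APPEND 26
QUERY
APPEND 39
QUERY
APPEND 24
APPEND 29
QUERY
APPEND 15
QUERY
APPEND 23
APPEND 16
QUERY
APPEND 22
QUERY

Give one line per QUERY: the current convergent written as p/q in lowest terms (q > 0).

APPEND 26: p_0 = 26·1 + 0 = 26, q_0 = 26·0 + 1 = 1 → 26/1
APPEND 39: p_1 = 39·26 + 1 = 1015, q_1 = 39·1 + 0 = 39 → 1015/39
APPEND 24: p_2 = 24·1015 + 26 = 24386, q_2 = 24·39 + 1 = 937 → 24386/937
APPEND 29: p_3 = 29·24386 + 1015 = 708209, q_3 = 29·937 + 39 = 27212 → 708209/27212
APPEND 15: p_4 = 15·708209 + 24386 = 10647521, q_4 = 15·27212 + 937 = 409117 → 10647521/409117
APPEND 23: p_5 = 23·10647521 + 708209 = 245601192, q_5 = 23·409117 + 27212 = 9436903 → 245601192/9436903
APPEND 16: p_6 = 16·245601192 + 10647521 = 3940266593, q_6 = 16·9436903 + 409117 = 151399565 → 3940266593/151399565
APPEND 22: p_7 = 22·3940266593 + 245601192 = 86931466238, q_7 = 22·151399565 + 9436903 = 3340227333 → 86931466238/3340227333

26/1
1015/39
708209/27212
10647521/409117
3940266593/151399565
86931466238/3340227333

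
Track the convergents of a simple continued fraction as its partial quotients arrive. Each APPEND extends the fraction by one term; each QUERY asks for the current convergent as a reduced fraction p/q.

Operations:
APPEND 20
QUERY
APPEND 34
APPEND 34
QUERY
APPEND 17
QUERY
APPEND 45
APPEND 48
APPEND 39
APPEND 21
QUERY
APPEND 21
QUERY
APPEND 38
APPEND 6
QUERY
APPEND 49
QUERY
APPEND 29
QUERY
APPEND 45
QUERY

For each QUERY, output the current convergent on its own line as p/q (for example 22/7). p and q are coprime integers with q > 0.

20/1
23174/1157
394639/19703
700593749929/34978293212
14745789692447/736207760285
3380989402069937/168801446864537
166229521303489828/8299281769546355
4824037107203274949/240847972763708832
217247899345450862533/10846458056136443795

APPEND 20: p_0 = 20·1 + 0 = 20, q_0 = 20·0 + 1 = 1 → 20/1
APPEND 34: p_1 = 34·20 + 1 = 681, q_1 = 34·1 + 0 = 34 → 681/34
APPEND 34: p_2 = 34·681 + 20 = 23174, q_2 = 34·34 + 1 = 1157 → 23174/1157
APPEND 17: p_3 = 17·23174 + 681 = 394639, q_3 = 17·1157 + 34 = 19703 → 394639/19703
APPEND 45: p_4 = 45·394639 + 23174 = 17781929, q_4 = 45·19703 + 1157 = 887792 → 17781929/887792
APPEND 48: p_5 = 48·17781929 + 394639 = 853927231, q_5 = 48·887792 + 19703 = 42633719 → 853927231/42633719
APPEND 39: p_6 = 39·853927231 + 17781929 = 33320943938, q_6 = 39·42633719 + 887792 = 1663602833 → 33320943938/1663602833
APPEND 21: p_7 = 21·33320943938 + 853927231 = 700593749929, q_7 = 21·1663602833 + 42633719 = 34978293212 → 700593749929/34978293212
APPEND 21: p_8 = 21·700593749929 + 33320943938 = 14745789692447, q_8 = 21·34978293212 + 1663602833 = 736207760285 → 14745789692447/736207760285
APPEND 38: p_9 = 38·14745789692447 + 700593749929 = 561040602062915, q_9 = 38·736207760285 + 34978293212 = 28010873184042 → 561040602062915/28010873184042
APPEND 6: p_10 = 6·561040602062915 + 14745789692447 = 3380989402069937, q_10 = 6·28010873184042 + 736207760285 = 168801446864537 → 3380989402069937/168801446864537
APPEND 49: p_11 = 49·3380989402069937 + 561040602062915 = 166229521303489828, q_11 = 49·168801446864537 + 28010873184042 = 8299281769546355 → 166229521303489828/8299281769546355
APPEND 29: p_12 = 29·166229521303489828 + 3380989402069937 = 4824037107203274949, q_12 = 29·8299281769546355 + 168801446864537 = 240847972763708832 → 4824037107203274949/240847972763708832
APPEND 45: p_13 = 45·4824037107203274949 + 166229521303489828 = 217247899345450862533, q_13 = 45·240847972763708832 + 8299281769546355 = 10846458056136443795 → 217247899345450862533/10846458056136443795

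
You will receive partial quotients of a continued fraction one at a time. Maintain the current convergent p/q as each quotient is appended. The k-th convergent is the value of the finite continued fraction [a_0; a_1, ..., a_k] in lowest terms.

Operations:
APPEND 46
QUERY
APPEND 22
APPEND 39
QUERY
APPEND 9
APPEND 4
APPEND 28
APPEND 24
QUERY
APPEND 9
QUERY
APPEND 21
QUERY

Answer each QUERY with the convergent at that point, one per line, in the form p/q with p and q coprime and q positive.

APPEND 46: p_0 = 46·1 + 0 = 46, q_0 = 46·0 + 1 = 1 → 46/1
APPEND 22: p_1 = 22·46 + 1 = 1013, q_1 = 22·1 + 0 = 22 → 1013/22
APPEND 39: p_2 = 39·1013 + 46 = 39553, q_2 = 39·22 + 1 = 859 → 39553/859
APPEND 9: p_3 = 9·39553 + 1013 = 356990, q_3 = 9·859 + 22 = 7753 → 356990/7753
APPEND 4: p_4 = 4·356990 + 39553 = 1467513, q_4 = 4·7753 + 859 = 31871 → 1467513/31871
APPEND 28: p_5 = 28·1467513 + 356990 = 41447354, q_5 = 28·31871 + 7753 = 900141 → 41447354/900141
APPEND 24: p_6 = 24·41447354 + 1467513 = 996204009, q_6 = 24·900141 + 31871 = 21635255 → 996204009/21635255
APPEND 9: p_7 = 9·996204009 + 41447354 = 9007283435, q_7 = 9·21635255 + 900141 = 195617436 → 9007283435/195617436
APPEND 21: p_8 = 21·9007283435 + 996204009 = 190149156144, q_8 = 21·195617436 + 21635255 = 4129601411 → 190149156144/4129601411

46/1
39553/859
996204009/21635255
9007283435/195617436
190149156144/4129601411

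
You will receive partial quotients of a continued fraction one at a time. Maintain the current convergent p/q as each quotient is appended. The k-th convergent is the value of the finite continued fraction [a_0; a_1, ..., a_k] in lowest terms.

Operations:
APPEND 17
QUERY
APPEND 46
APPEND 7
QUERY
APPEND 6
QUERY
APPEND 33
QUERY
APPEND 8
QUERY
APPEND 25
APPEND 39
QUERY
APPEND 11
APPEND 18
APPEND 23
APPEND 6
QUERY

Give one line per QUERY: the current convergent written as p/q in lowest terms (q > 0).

APPEND 17: p_0 = 17·1 + 0 = 17, q_0 = 17·0 + 1 = 1 → 17/1
APPEND 46: p_1 = 46·17 + 1 = 783, q_1 = 46·1 + 0 = 46 → 783/46
APPEND 7: p_2 = 7·783 + 17 = 5498, q_2 = 7·46 + 1 = 323 → 5498/323
APPEND 6: p_3 = 6·5498 + 783 = 33771, q_3 = 6·323 + 46 = 1984 → 33771/1984
APPEND 33: p_4 = 33·33771 + 5498 = 1119941, q_4 = 33·1984 + 323 = 65795 → 1119941/65795
APPEND 8: p_5 = 8·1119941 + 33771 = 8993299, q_5 = 8·65795 + 1984 = 528344 → 8993299/528344
APPEND 25: p_6 = 25·8993299 + 1119941 = 225952416, q_6 = 25·528344 + 65795 = 13274395 → 225952416/13274395
APPEND 39: p_7 = 39·225952416 + 8993299 = 8821137523, q_7 = 39·13274395 + 528344 = 518229749 → 8821137523/518229749
APPEND 11: p_8 = 11·8821137523 + 225952416 = 97258465169, q_8 = 11·518229749 + 13274395 = 5713801634 → 97258465169/5713801634
APPEND 18: p_9 = 18·97258465169 + 8821137523 = 1759473510565, q_9 = 18·5713801634 + 518229749 = 103366659161 → 1759473510565/103366659161
APPEND 23: p_10 = 23·1759473510565 + 97258465169 = 40565149208164, q_10 = 23·103366659161 + 5713801634 = 2383146962337 → 40565149208164/2383146962337
APPEND 6: p_11 = 6·40565149208164 + 1759473510565 = 245150368759549, q_11 = 6·2383146962337 + 103366659161 = 14402248433183 → 245150368759549/14402248433183

17/1
5498/323
33771/1984
1119941/65795
8993299/528344
8821137523/518229749
245150368759549/14402248433183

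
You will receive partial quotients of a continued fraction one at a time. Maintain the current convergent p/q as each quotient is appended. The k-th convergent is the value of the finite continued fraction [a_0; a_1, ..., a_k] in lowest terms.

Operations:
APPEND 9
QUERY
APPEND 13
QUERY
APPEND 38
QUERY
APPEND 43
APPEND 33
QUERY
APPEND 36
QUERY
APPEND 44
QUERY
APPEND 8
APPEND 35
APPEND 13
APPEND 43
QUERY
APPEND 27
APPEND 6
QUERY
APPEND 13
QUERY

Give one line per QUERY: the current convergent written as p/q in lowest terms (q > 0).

APPEND 9: p_0 = 9·1 + 0 = 9, q_0 = 9·0 + 1 = 1 → 9/1
APPEND 13: p_1 = 13·9 + 1 = 118, q_1 = 13·1 + 0 = 13 → 118/13
APPEND 38: p_2 = 38·118 + 9 = 4493, q_2 = 38·13 + 1 = 495 → 4493/495
APPEND 43: p_3 = 43·4493 + 118 = 193317, q_3 = 43·495 + 13 = 21298 → 193317/21298
APPEND 33: p_4 = 33·193317 + 4493 = 6383954, q_4 = 33·21298 + 495 = 703329 → 6383954/703329
APPEND 36: p_5 = 36·6383954 + 193317 = 230015661, q_5 = 36·703329 + 21298 = 25341142 → 230015661/25341142
APPEND 44: p_6 = 44·230015661 + 6383954 = 10127073038, q_6 = 44·25341142 + 703329 = 1115713577 → 10127073038/1115713577
APPEND 8: p_7 = 8·10127073038 + 230015661 = 81246599965, q_7 = 8·1115713577 + 25341142 = 8951049758 → 81246599965/8951049758
APPEND 35: p_8 = 35·81246599965 + 10127073038 = 2853758071813, q_8 = 35·8951049758 + 1115713577 = 314402455107 → 2853758071813/314402455107
APPEND 13: p_9 = 13·2853758071813 + 81246599965 = 37180101533534, q_9 = 13·314402455107 + 8951049758 = 4096182966149 → 37180101533534/4096182966149
APPEND 43: p_10 = 43·37180101533534 + 2853758071813 = 1601598124013775, q_10 = 43·4096182966149 + 314402455107 = 176450269999514 → 1601598124013775/176450269999514
APPEND 27: p_11 = 27·1601598124013775 + 37180101533534 = 43280329449905459, q_11 = 27·176450269999514 + 4096182966149 = 4768253472953027 → 43280329449905459/4768253472953027
APPEND 6: p_12 = 6·43280329449905459 + 1601598124013775 = 261283574823446529, q_12 = 6·4768253472953027 + 176450269999514 = 28785971107717676 → 261283574823446529/28785971107717676
APPEND 13: p_13 = 13·261283574823446529 + 43280329449905459 = 3439966802154710336, q_13 = 13·28785971107717676 + 4768253472953027 = 378985877873282815 → 3439966802154710336/378985877873282815

9/1
118/13
4493/495
6383954/703329
230015661/25341142
10127073038/1115713577
1601598124013775/176450269999514
261283574823446529/28785971107717676
3439966802154710336/378985877873282815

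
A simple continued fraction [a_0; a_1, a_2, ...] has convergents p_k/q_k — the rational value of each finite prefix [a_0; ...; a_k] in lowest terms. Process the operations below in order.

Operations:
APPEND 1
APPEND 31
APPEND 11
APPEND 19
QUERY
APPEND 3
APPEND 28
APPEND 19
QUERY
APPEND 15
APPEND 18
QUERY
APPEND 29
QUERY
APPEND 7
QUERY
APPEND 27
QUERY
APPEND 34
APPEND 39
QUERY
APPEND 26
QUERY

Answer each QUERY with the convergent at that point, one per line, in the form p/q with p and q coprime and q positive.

6739/6529
11091851/10746208
3016380203/2922384106
87641986351/84910896735
616510284660/597298661251
16733419672171/16211974750512
22229291806072657/21536585141718213
578531139737027556/560503018124852197

APPEND 1: p_0 = 1·1 + 0 = 1, q_0 = 1·0 + 1 = 1 → 1/1
APPEND 31: p_1 = 31·1 + 1 = 32, q_1 = 31·1 + 0 = 31 → 32/31
APPEND 11: p_2 = 11·32 + 1 = 353, q_2 = 11·31 + 1 = 342 → 353/342
APPEND 19: p_3 = 19·353 + 32 = 6739, q_3 = 19·342 + 31 = 6529 → 6739/6529
APPEND 3: p_4 = 3·6739 + 353 = 20570, q_4 = 3·6529 + 342 = 19929 → 20570/19929
APPEND 28: p_5 = 28·20570 + 6739 = 582699, q_5 = 28·19929 + 6529 = 564541 → 582699/564541
APPEND 19: p_6 = 19·582699 + 20570 = 11091851, q_6 = 19·564541 + 19929 = 10746208 → 11091851/10746208
APPEND 15: p_7 = 15·11091851 + 582699 = 166960464, q_7 = 15·10746208 + 564541 = 161757661 → 166960464/161757661
APPEND 18: p_8 = 18·166960464 + 11091851 = 3016380203, q_8 = 18·161757661 + 10746208 = 2922384106 → 3016380203/2922384106
APPEND 29: p_9 = 29·3016380203 + 166960464 = 87641986351, q_9 = 29·2922384106 + 161757661 = 84910896735 → 87641986351/84910896735
APPEND 7: p_10 = 7·87641986351 + 3016380203 = 616510284660, q_10 = 7·84910896735 + 2922384106 = 597298661251 → 616510284660/597298661251
APPEND 27: p_11 = 27·616510284660 + 87641986351 = 16733419672171, q_11 = 27·597298661251 + 84910896735 = 16211974750512 → 16733419672171/16211974750512
APPEND 34: p_12 = 34·16733419672171 + 616510284660 = 569552779138474, q_12 = 34·16211974750512 + 597298661251 = 551804440178659 → 569552779138474/551804440178659
APPEND 39: p_13 = 39·569552779138474 + 16733419672171 = 22229291806072657, q_13 = 39·551804440178659 + 16211974750512 = 21536585141718213 → 22229291806072657/21536585141718213
APPEND 26: p_14 = 26·22229291806072657 + 569552779138474 = 578531139737027556, q_14 = 26·21536585141718213 + 551804440178659 = 560503018124852197 → 578531139737027556/560503018124852197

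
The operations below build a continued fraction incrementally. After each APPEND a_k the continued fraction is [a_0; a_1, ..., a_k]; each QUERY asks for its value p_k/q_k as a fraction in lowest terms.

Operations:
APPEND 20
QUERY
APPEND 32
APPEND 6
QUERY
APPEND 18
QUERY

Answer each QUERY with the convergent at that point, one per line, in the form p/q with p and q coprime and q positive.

APPEND 20: p_0 = 20·1 + 0 = 20, q_0 = 20·0 + 1 = 1 → 20/1
APPEND 32: p_1 = 32·20 + 1 = 641, q_1 = 32·1 + 0 = 32 → 641/32
APPEND 6: p_2 = 6·641 + 20 = 3866, q_2 = 6·32 + 1 = 193 → 3866/193
APPEND 18: p_3 = 18·3866 + 641 = 70229, q_3 = 18·193 + 32 = 3506 → 70229/3506

20/1
3866/193
70229/3506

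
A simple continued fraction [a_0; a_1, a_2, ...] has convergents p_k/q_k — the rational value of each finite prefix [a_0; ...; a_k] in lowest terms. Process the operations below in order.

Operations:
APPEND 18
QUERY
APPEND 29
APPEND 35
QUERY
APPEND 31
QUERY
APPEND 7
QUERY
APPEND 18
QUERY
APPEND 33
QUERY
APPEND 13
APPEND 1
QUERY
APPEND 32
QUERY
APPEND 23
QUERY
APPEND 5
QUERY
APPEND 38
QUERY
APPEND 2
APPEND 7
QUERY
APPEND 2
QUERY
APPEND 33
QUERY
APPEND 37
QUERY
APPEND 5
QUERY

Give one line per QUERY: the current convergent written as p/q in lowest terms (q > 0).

APPEND 18: p_0 = 18·1 + 0 = 18, q_0 = 18·0 + 1 = 1 → 18/1
APPEND 29: p_1 = 29·18 + 1 = 523, q_1 = 29·1 + 0 = 29 → 523/29
APPEND 35: p_2 = 35·523 + 18 = 18323, q_2 = 35·29 + 1 = 1016 → 18323/1016
APPEND 31: p_3 = 31·18323 + 523 = 568536, q_3 = 31·1016 + 29 = 31525 → 568536/31525
APPEND 7: p_4 = 7·568536 + 18323 = 3998075, q_4 = 7·31525 + 1016 = 221691 → 3998075/221691
APPEND 18: p_5 = 18·3998075 + 568536 = 72533886, q_5 = 18·221691 + 31525 = 4021963 → 72533886/4021963
APPEND 33: p_6 = 33·72533886 + 3998075 = 2397616313, q_6 = 33·4021963 + 221691 = 132946470 → 2397616313/132946470
APPEND 13: p_7 = 13·2397616313 + 72533886 = 31241545955, q_7 = 13·132946470 + 4021963 = 1732326073 → 31241545955/1732326073
APPEND 1: p_8 = 1·31241545955 + 2397616313 = 33639162268, q_8 = 1·1732326073 + 132946470 = 1865272543 → 33639162268/1865272543
APPEND 32: p_9 = 32·33639162268 + 31241545955 = 1107694738531, q_9 = 32·1865272543 + 1732326073 = 61421047449 → 1107694738531/61421047449
APPEND 23: p_10 = 23·1107694738531 + 33639162268 = 25510618148481, q_10 = 23·61421047449 + 1865272543 = 1414549363870 → 25510618148481/1414549363870
APPEND 5: p_11 = 5·25510618148481 + 1107694738531 = 128660785480936, q_11 = 5·1414549363870 + 61421047449 = 7134167866799 → 128660785480936/7134167866799
APPEND 38: p_12 = 38·128660785480936 + 25510618148481 = 4914620466424049, q_12 = 38·7134167866799 + 1414549363870 = 272512928302232 → 4914620466424049/272512928302232
APPEND 2: p_13 = 2·4914620466424049 + 128660785480936 = 9957901718329034, q_13 = 2·272512928302232 + 7134167866799 = 552160024471263 → 9957901718329034/552160024471263
APPEND 7: p_14 = 7·9957901718329034 + 4914620466424049 = 74619932494727287, q_14 = 7·552160024471263 + 272512928302232 = 4137633099601073 → 74619932494727287/4137633099601073
APPEND 2: p_15 = 2·74619932494727287 + 9957901718329034 = 159197766707783608, q_15 = 2·4137633099601073 + 552160024471263 = 8827426223673409 → 159197766707783608/8827426223673409
APPEND 33: p_16 = 33·159197766707783608 + 74619932494727287 = 5328146233851586351, q_16 = 33·8827426223673409 + 4137633099601073 = 295442698480823570 → 5328146233851586351/295442698480823570
APPEND 37: p_17 = 37·5328146233851586351 + 159197766707783608 = 197300608419216478595, q_17 = 37·295442698480823570 + 8827426223673409 = 10940207270014145499 → 197300608419216478595/10940207270014145499
APPEND 5: p_18 = 5·197300608419216478595 + 5328146233851586351 = 991831188329933979326, q_18 = 5·10940207270014145499 + 295442698480823570 = 54996479048551551065 → 991831188329933979326/54996479048551551065

18/1
18323/1016
568536/31525
3998075/221691
72533886/4021963
2397616313/132946470
33639162268/1865272543
1107694738531/61421047449
25510618148481/1414549363870
128660785480936/7134167866799
4914620466424049/272512928302232
74619932494727287/4137633099601073
159197766707783608/8827426223673409
5328146233851586351/295442698480823570
197300608419216478595/10940207270014145499
991831188329933979326/54996479048551551065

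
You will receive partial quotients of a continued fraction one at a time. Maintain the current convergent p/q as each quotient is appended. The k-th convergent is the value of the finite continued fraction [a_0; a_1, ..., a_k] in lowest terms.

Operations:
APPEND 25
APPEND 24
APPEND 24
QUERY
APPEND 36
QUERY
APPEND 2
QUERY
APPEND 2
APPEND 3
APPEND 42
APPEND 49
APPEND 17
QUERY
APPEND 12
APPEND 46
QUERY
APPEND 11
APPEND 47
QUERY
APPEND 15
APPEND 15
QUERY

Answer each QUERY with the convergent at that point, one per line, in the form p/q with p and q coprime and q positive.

APPEND 25: p_0 = 25·1 + 0 = 25, q_0 = 25·0 + 1 = 1 → 25/1
APPEND 24: p_1 = 24·25 + 1 = 601, q_1 = 24·1 + 0 = 24 → 601/24
APPEND 24: p_2 = 24·601 + 25 = 14449, q_2 = 24·24 + 1 = 577 → 14449/577
APPEND 36: p_3 = 36·14449 + 601 = 520765, q_3 = 36·577 + 24 = 20796 → 520765/20796
APPEND 2: p_4 = 2·520765 + 14449 = 1055979, q_4 = 2·20796 + 577 = 42169 → 1055979/42169
APPEND 2: p_5 = 2·1055979 + 520765 = 2632723, q_5 = 2·42169 + 20796 = 105134 → 2632723/105134
APPEND 3: p_6 = 3·2632723 + 1055979 = 8954148, q_6 = 3·105134 + 42169 = 357571 → 8954148/357571
APPEND 42: p_7 = 42·8954148 + 2632723 = 378706939, q_7 = 42·357571 + 105134 = 15123116 → 378706939/15123116
APPEND 49: p_8 = 49·378706939 + 8954148 = 18565594159, q_8 = 49·15123116 + 357571 = 741390255 → 18565594159/741390255
APPEND 17: p_9 = 17·18565594159 + 378706939 = 315993807642, q_9 = 17·741390255 + 15123116 = 12618757451 → 315993807642/12618757451
APPEND 12: p_10 = 12·315993807642 + 18565594159 = 3810491285863, q_10 = 12·12618757451 + 741390255 = 152166479667 → 3810491285863/152166479667
APPEND 46: p_11 = 46·3810491285863 + 315993807642 = 175598592957340, q_11 = 46·152166479667 + 12618757451 = 7012276822133 → 175598592957340/7012276822133
APPEND 11: p_12 = 11·175598592957340 + 3810491285863 = 1935395013816603, q_12 = 11·7012276822133 + 152166479667 = 77287211523130 → 1935395013816603/77287211523130
APPEND 47: p_13 = 47·1935395013816603 + 175598592957340 = 91139164242337681, q_13 = 47·77287211523130 + 7012276822133 = 3639511218409243 → 91139164242337681/3639511218409243
APPEND 15: p_14 = 15·91139164242337681 + 1935395013816603 = 1369022858648881818, q_14 = 15·3639511218409243 + 77287211523130 = 54669955487661775 → 1369022858648881818/54669955487661775
APPEND 15: p_15 = 15·1369022858648881818 + 91139164242337681 = 20626482043975564951, q_15 = 15·54669955487661775 + 3639511218409243 = 823688843533335868 → 20626482043975564951/823688843533335868

14449/577
520765/20796
1055979/42169
315993807642/12618757451
175598592957340/7012276822133
91139164242337681/3639511218409243
20626482043975564951/823688843533335868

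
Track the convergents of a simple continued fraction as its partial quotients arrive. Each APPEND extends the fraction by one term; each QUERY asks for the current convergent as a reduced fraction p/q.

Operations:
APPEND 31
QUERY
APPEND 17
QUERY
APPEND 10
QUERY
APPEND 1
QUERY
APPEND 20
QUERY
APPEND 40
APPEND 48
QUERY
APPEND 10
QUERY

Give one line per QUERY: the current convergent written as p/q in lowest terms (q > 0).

31/1
528/17
5311/171
5839/188
122091/3931
234817083/7560475
2353060309/75762178

APPEND 31: p_0 = 31·1 + 0 = 31, q_0 = 31·0 + 1 = 1 → 31/1
APPEND 17: p_1 = 17·31 + 1 = 528, q_1 = 17·1 + 0 = 17 → 528/17
APPEND 10: p_2 = 10·528 + 31 = 5311, q_2 = 10·17 + 1 = 171 → 5311/171
APPEND 1: p_3 = 1·5311 + 528 = 5839, q_3 = 1·171 + 17 = 188 → 5839/188
APPEND 20: p_4 = 20·5839 + 5311 = 122091, q_4 = 20·188 + 171 = 3931 → 122091/3931
APPEND 40: p_5 = 40·122091 + 5839 = 4889479, q_5 = 40·3931 + 188 = 157428 → 4889479/157428
APPEND 48: p_6 = 48·4889479 + 122091 = 234817083, q_6 = 48·157428 + 3931 = 7560475 → 234817083/7560475
APPEND 10: p_7 = 10·234817083 + 4889479 = 2353060309, q_7 = 10·7560475 + 157428 = 75762178 → 2353060309/75762178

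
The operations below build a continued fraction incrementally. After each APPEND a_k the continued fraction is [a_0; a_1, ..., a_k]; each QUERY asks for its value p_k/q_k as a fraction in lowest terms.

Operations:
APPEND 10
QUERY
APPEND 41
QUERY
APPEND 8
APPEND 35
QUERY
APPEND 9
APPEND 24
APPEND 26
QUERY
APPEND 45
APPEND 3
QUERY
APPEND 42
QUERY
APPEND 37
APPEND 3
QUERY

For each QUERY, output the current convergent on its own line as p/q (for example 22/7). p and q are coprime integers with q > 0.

10/1
411/41
115841/11556
656678741/65508581
89383958723/8916713660
3783702026360/377452375413
424042778828489/42301416187236

APPEND 10: p_0 = 10·1 + 0 = 10, q_0 = 10·0 + 1 = 1 → 10/1
APPEND 41: p_1 = 41·10 + 1 = 411, q_1 = 41·1 + 0 = 41 → 411/41
APPEND 8: p_2 = 8·411 + 10 = 3298, q_2 = 8·41 + 1 = 329 → 3298/329
APPEND 35: p_3 = 35·3298 + 411 = 115841, q_3 = 35·329 + 41 = 11556 → 115841/11556
APPEND 9: p_4 = 9·115841 + 3298 = 1045867, q_4 = 9·11556 + 329 = 104333 → 1045867/104333
APPEND 24: p_5 = 24·1045867 + 115841 = 25216649, q_5 = 24·104333 + 11556 = 2515548 → 25216649/2515548
APPEND 26: p_6 = 26·25216649 + 1045867 = 656678741, q_6 = 26·2515548 + 104333 = 65508581 → 656678741/65508581
APPEND 45: p_7 = 45·656678741 + 25216649 = 29575759994, q_7 = 45·65508581 + 2515548 = 2950401693 → 29575759994/2950401693
APPEND 3: p_8 = 3·29575759994 + 656678741 = 89383958723, q_8 = 3·2950401693 + 65508581 = 8916713660 → 89383958723/8916713660
APPEND 42: p_9 = 42·89383958723 + 29575759994 = 3783702026360, q_9 = 42·8916713660 + 2950401693 = 377452375413 → 3783702026360/377452375413
APPEND 37: p_10 = 37·3783702026360 + 89383958723 = 140086358934043, q_10 = 37·377452375413 + 8916713660 = 13974654603941 → 140086358934043/13974654603941
APPEND 3: p_11 = 3·140086358934043 + 3783702026360 = 424042778828489, q_11 = 3·13974654603941 + 377452375413 = 42301416187236 → 424042778828489/42301416187236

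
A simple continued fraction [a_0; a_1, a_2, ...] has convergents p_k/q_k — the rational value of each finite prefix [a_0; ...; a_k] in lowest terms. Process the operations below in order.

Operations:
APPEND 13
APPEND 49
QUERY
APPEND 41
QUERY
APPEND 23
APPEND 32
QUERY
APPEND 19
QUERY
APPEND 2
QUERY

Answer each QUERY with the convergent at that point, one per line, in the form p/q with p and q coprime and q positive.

638/49
26171/2010
19308443/1482938
367462988/28222101
754234419/57927140

APPEND 13: p_0 = 13·1 + 0 = 13, q_0 = 13·0 + 1 = 1 → 13/1
APPEND 49: p_1 = 49·13 + 1 = 638, q_1 = 49·1 + 0 = 49 → 638/49
APPEND 41: p_2 = 41·638 + 13 = 26171, q_2 = 41·49 + 1 = 2010 → 26171/2010
APPEND 23: p_3 = 23·26171 + 638 = 602571, q_3 = 23·2010 + 49 = 46279 → 602571/46279
APPEND 32: p_4 = 32·602571 + 26171 = 19308443, q_4 = 32·46279 + 2010 = 1482938 → 19308443/1482938
APPEND 19: p_5 = 19·19308443 + 602571 = 367462988, q_5 = 19·1482938 + 46279 = 28222101 → 367462988/28222101
APPEND 2: p_6 = 2·367462988 + 19308443 = 754234419, q_6 = 2·28222101 + 1482938 = 57927140 → 754234419/57927140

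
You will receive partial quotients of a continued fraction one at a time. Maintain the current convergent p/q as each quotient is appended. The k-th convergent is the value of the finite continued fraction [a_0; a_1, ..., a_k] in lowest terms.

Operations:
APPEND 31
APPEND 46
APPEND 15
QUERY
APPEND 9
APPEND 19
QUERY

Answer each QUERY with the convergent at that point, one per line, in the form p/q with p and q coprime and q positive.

APPEND 31: p_0 = 31·1 + 0 = 31, q_0 = 31·0 + 1 = 1 → 31/1
APPEND 46: p_1 = 46·31 + 1 = 1427, q_1 = 46·1 + 0 = 46 → 1427/46
APPEND 15: p_2 = 15·1427 + 31 = 21436, q_2 = 15·46 + 1 = 691 → 21436/691
APPEND 9: p_3 = 9·21436 + 1427 = 194351, q_3 = 9·691 + 46 = 6265 → 194351/6265
APPEND 19: p_4 = 19·194351 + 21436 = 3714105, q_4 = 19·6265 + 691 = 119726 → 3714105/119726

21436/691
3714105/119726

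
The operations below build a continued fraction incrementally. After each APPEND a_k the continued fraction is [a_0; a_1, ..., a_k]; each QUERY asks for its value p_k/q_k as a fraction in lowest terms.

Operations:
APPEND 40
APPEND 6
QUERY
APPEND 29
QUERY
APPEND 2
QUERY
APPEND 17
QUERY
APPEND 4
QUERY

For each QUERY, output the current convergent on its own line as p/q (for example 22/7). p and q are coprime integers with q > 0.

APPEND 40: p_0 = 40·1 + 0 = 40, q_0 = 40·0 + 1 = 1 → 40/1
APPEND 6: p_1 = 6·40 + 1 = 241, q_1 = 6·1 + 0 = 6 → 241/6
APPEND 29: p_2 = 29·241 + 40 = 7029, q_2 = 29·6 + 1 = 175 → 7029/175
APPEND 2: p_3 = 2·7029 + 241 = 14299, q_3 = 2·175 + 6 = 356 → 14299/356
APPEND 17: p_4 = 17·14299 + 7029 = 250112, q_4 = 17·356 + 175 = 6227 → 250112/6227
APPEND 4: p_5 = 4·250112 + 14299 = 1014747, q_5 = 4·6227 + 356 = 25264 → 1014747/25264

241/6
7029/175
14299/356
250112/6227
1014747/25264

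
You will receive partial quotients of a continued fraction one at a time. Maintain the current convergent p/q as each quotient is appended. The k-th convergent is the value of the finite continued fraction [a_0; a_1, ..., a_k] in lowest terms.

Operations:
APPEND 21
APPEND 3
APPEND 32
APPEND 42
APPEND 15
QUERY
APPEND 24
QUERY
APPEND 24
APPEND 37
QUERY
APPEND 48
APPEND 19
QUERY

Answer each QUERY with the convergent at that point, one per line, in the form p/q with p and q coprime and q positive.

APPEND 21: p_0 = 21·1 + 0 = 21, q_0 = 21·0 + 1 = 1 → 21/1
APPEND 3: p_1 = 3·21 + 1 = 64, q_1 = 3·1 + 0 = 3 → 64/3
APPEND 32: p_2 = 32·64 + 21 = 2069, q_2 = 32·3 + 1 = 97 → 2069/97
APPEND 42: p_3 = 42·2069 + 64 = 86962, q_3 = 42·97 + 3 = 4077 → 86962/4077
APPEND 15: p_4 = 15·86962 + 2069 = 1306499, q_4 = 15·4077 + 97 = 61252 → 1306499/61252
APPEND 24: p_5 = 24·1306499 + 86962 = 31442938, q_5 = 24·61252 + 4077 = 1474125 → 31442938/1474125
APPEND 24: p_6 = 24·31442938 + 1306499 = 755937011, q_6 = 24·1474125 + 61252 = 35440252 → 755937011/35440252
APPEND 37: p_7 = 37·755937011 + 31442938 = 28001112345, q_7 = 37·35440252 + 1474125 = 1312763449 → 28001112345/1312763449
APPEND 48: p_8 = 48·28001112345 + 755937011 = 1344809329571, q_8 = 48·1312763449 + 35440252 = 63048085804 → 1344809329571/63048085804
APPEND 19: p_9 = 19·1344809329571 + 28001112345 = 25579378374194, q_9 = 19·63048085804 + 1312763449 = 1199226393725 → 25579378374194/1199226393725

1306499/61252
31442938/1474125
28001112345/1312763449
25579378374194/1199226393725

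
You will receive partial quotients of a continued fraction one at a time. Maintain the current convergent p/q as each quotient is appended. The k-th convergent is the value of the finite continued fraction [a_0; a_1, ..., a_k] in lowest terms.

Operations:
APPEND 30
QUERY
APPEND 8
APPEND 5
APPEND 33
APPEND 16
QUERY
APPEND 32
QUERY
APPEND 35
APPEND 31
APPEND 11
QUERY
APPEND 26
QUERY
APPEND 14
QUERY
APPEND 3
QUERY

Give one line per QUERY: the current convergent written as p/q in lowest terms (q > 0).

APPEND 30: p_0 = 30·1 + 0 = 30, q_0 = 30·0 + 1 = 1 → 30/1
APPEND 8: p_1 = 8·30 + 1 = 241, q_1 = 8·1 + 0 = 8 → 241/8
APPEND 5: p_2 = 5·241 + 30 = 1235, q_2 = 5·8 + 1 = 41 → 1235/41
APPEND 33: p_3 = 33·1235 + 241 = 40996, q_3 = 33·41 + 8 = 1361 → 40996/1361
APPEND 16: p_4 = 16·40996 + 1235 = 657171, q_4 = 16·1361 + 41 = 21817 → 657171/21817
APPEND 32: p_5 = 32·657171 + 40996 = 21070468, q_5 = 32·21817 + 1361 = 699505 → 21070468/699505
APPEND 35: p_6 = 35·21070468 + 657171 = 738123551, q_6 = 35·699505 + 21817 = 24504492 → 738123551/24504492
APPEND 31: p_7 = 31·738123551 + 21070468 = 22902900549, q_7 = 31·24504492 + 699505 = 760338757 → 22902900549/760338757
APPEND 11: p_8 = 11·22902900549 + 738123551 = 252670029590, q_8 = 11·760338757 + 24504492 = 8388230819 → 252670029590/8388230819
APPEND 26: p_9 = 26·252670029590 + 22902900549 = 6592323669889, q_9 = 26·8388230819 + 760338757 = 218854340051 → 6592323669889/218854340051
APPEND 14: p_10 = 14·6592323669889 + 252670029590 = 92545201408036, q_10 = 14·218854340051 + 8388230819 = 3072348991533 → 92545201408036/3072348991533
APPEND 3: p_11 = 3·92545201408036 + 6592323669889 = 284227927893997, q_11 = 3·3072348991533 + 218854340051 = 9435901314650 → 284227927893997/9435901314650

30/1
657171/21817
21070468/699505
252670029590/8388230819
6592323669889/218854340051
92545201408036/3072348991533
284227927893997/9435901314650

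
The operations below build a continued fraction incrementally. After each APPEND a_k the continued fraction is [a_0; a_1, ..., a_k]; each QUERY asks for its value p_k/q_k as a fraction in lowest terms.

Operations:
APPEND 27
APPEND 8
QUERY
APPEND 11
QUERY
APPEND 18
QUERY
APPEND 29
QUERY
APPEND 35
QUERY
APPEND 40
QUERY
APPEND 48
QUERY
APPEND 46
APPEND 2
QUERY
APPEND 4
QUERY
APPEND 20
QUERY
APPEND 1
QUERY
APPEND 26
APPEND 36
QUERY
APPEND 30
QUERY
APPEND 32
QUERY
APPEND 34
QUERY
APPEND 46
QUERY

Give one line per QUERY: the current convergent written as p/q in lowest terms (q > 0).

APPEND 27: p_0 = 27·1 + 0 = 27, q_0 = 27·0 + 1 = 1 → 27/1
APPEND 8: p_1 = 8·27 + 1 = 217, q_1 = 8·1 + 0 = 8 → 217/8
APPEND 11: p_2 = 11·217 + 27 = 2414, q_2 = 11·8 + 1 = 89 → 2414/89
APPEND 18: p_3 = 18·2414 + 217 = 43669, q_3 = 18·89 + 8 = 1610 → 43669/1610
APPEND 29: p_4 = 29·43669 + 2414 = 1268815, q_4 = 29·1610 + 89 = 46779 → 1268815/46779
APPEND 35: p_5 = 35·1268815 + 43669 = 44452194, q_5 = 35·46779 + 1610 = 1638875 → 44452194/1638875
APPEND 40: p_6 = 40·44452194 + 1268815 = 1779356575, q_6 = 40·1638875 + 46779 = 65601779 → 1779356575/65601779
APPEND 48: p_7 = 48·1779356575 + 44452194 = 85453567794, q_7 = 48·65601779 + 1638875 = 3150524267 → 85453567794/3150524267
APPEND 46: p_8 = 46·85453567794 + 1779356575 = 3932643475099, q_8 = 46·3150524267 + 65601779 = 144989718061 → 3932643475099/144989718061
APPEND 2: p_9 = 2·3932643475099 + 85453567794 = 7950740517992, q_9 = 2·144989718061 + 3150524267 = 293129960389 → 7950740517992/293129960389
APPEND 4: p_10 = 4·7950740517992 + 3932643475099 = 35735605547067, q_10 = 4·293129960389 + 144989718061 = 1317509559617 → 35735605547067/1317509559617
APPEND 20: p_11 = 20·35735605547067 + 7950740517992 = 722662851459332, q_11 = 20·1317509559617 + 293129960389 = 26643321152729 → 722662851459332/26643321152729
APPEND 1: p_12 = 1·722662851459332 + 35735605547067 = 758398457006399, q_12 = 1·26643321152729 + 1317509559617 = 27960830712346 → 758398457006399/27960830712346
APPEND 26: p_13 = 26·758398457006399 + 722662851459332 = 20441022733625706, q_13 = 26·27960830712346 + 26643321152729 = 753624919673725 → 20441022733625706/753624919673725
APPEND 36: p_14 = 36·20441022733625706 + 758398457006399 = 736635216867531815, q_14 = 36·753624919673725 + 27960830712346 = 27158457938966446 → 736635216867531815/27158457938966446
APPEND 30: p_15 = 30·736635216867531815 + 20441022733625706 = 22119497528759580156, q_15 = 30·27158457938966446 + 753624919673725 = 815507363088667105 → 22119497528759580156/815507363088667105
APPEND 32: p_16 = 32·22119497528759580156 + 736635216867531815 = 708560556137174096807, q_16 = 32·815507363088667105 + 27158457938966446 = 26123394076776313806 → 708560556137174096807/26123394076776313806
APPEND 34: p_17 = 34·708560556137174096807 + 22119497528759580156 = 24113178406192678871594, q_17 = 34·26123394076776313806 + 815507363088667105 = 889010905973483336509 → 24113178406192678871594/889010905973483336509
APPEND 46: p_18 = 46·24113178406192678871594 + 708560556137174096807 = 1109914767241000402190131, q_18 = 46·889010905973483336509 + 26123394076776313806 = 40920625068857009793220 → 1109914767241000402190131/40920625068857009793220

217/8
2414/89
43669/1610
1268815/46779
44452194/1638875
1779356575/65601779
85453567794/3150524267
7950740517992/293129960389
35735605547067/1317509559617
722662851459332/26643321152729
758398457006399/27960830712346
736635216867531815/27158457938966446
22119497528759580156/815507363088667105
708560556137174096807/26123394076776313806
24113178406192678871594/889010905973483336509
1109914767241000402190131/40920625068857009793220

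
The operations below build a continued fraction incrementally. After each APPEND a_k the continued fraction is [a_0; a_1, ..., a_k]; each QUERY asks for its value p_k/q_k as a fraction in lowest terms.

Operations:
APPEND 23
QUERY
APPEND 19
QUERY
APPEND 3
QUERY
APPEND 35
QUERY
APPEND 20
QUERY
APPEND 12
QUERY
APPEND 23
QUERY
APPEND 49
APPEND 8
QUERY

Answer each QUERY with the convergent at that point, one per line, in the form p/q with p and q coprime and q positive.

23/1
438/19
1337/58
47233/2049
945997/41038
11399197/494505
263127528/11414653
103500312080/4489914669

APPEND 23: p_0 = 23·1 + 0 = 23, q_0 = 23·0 + 1 = 1 → 23/1
APPEND 19: p_1 = 19·23 + 1 = 438, q_1 = 19·1 + 0 = 19 → 438/19
APPEND 3: p_2 = 3·438 + 23 = 1337, q_2 = 3·19 + 1 = 58 → 1337/58
APPEND 35: p_3 = 35·1337 + 438 = 47233, q_3 = 35·58 + 19 = 2049 → 47233/2049
APPEND 20: p_4 = 20·47233 + 1337 = 945997, q_4 = 20·2049 + 58 = 41038 → 945997/41038
APPEND 12: p_5 = 12·945997 + 47233 = 11399197, q_5 = 12·41038 + 2049 = 494505 → 11399197/494505
APPEND 23: p_6 = 23·11399197 + 945997 = 263127528, q_6 = 23·494505 + 41038 = 11414653 → 263127528/11414653
APPEND 49: p_7 = 49·263127528 + 11399197 = 12904648069, q_7 = 49·11414653 + 494505 = 559812502 → 12904648069/559812502
APPEND 8: p_8 = 8·12904648069 + 263127528 = 103500312080, q_8 = 8·559812502 + 11414653 = 4489914669 → 103500312080/4489914669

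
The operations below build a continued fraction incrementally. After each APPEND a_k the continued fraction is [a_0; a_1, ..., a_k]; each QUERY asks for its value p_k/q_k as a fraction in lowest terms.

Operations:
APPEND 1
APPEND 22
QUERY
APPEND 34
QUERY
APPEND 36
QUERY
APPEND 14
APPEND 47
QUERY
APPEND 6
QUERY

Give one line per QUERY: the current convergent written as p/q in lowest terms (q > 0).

APPEND 1: p_0 = 1·1 + 0 = 1, q_0 = 1·0 + 1 = 1 → 1/1
APPEND 22: p_1 = 22·1 + 1 = 23, q_1 = 22·1 + 0 = 22 → 23/22
APPEND 34: p_2 = 34·23 + 1 = 783, q_2 = 34·22 + 1 = 749 → 783/749
APPEND 36: p_3 = 36·783 + 23 = 28211, q_3 = 36·749 + 22 = 26986 → 28211/26986
APPEND 14: p_4 = 14·28211 + 783 = 395737, q_4 = 14·26986 + 749 = 378553 → 395737/378553
APPEND 47: p_5 = 47·395737 + 28211 = 18627850, q_5 = 47·378553 + 26986 = 17818977 → 18627850/17818977
APPEND 6: p_6 = 6·18627850 + 395737 = 112162837, q_6 = 6·17818977 + 378553 = 107292415 → 112162837/107292415

23/22
783/749
28211/26986
18627850/17818977
112162837/107292415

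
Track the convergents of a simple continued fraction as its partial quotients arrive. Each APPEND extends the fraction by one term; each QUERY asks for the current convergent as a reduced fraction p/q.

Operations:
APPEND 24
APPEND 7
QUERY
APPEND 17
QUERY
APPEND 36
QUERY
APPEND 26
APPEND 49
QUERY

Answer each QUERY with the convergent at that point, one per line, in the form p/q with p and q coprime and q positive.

APPEND 24: p_0 = 24·1 + 0 = 24, q_0 = 24·0 + 1 = 1 → 24/1
APPEND 7: p_1 = 7·24 + 1 = 169, q_1 = 7·1 + 0 = 7 → 169/7
APPEND 17: p_2 = 17·169 + 24 = 2897, q_2 = 17·7 + 1 = 120 → 2897/120
APPEND 36: p_3 = 36·2897 + 169 = 104461, q_3 = 36·120 + 7 = 4327 → 104461/4327
APPEND 26: p_4 = 26·104461 + 2897 = 2718883, q_4 = 26·4327 + 120 = 112622 → 2718883/112622
APPEND 49: p_5 = 49·2718883 + 104461 = 133329728, q_5 = 49·112622 + 4327 = 5522805 → 133329728/5522805

169/7
2897/120
104461/4327
133329728/5522805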